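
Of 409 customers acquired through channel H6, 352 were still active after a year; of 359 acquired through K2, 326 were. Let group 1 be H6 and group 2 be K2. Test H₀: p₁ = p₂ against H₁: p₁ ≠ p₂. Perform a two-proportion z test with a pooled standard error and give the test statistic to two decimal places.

p̂₁ = 352/409 = 0.8606, p̂₂ = 326/359 = 0.9081.
Pooled p̂ = (352+326)/(409+359) = 678/768 = 0.8828.
SE = √(p̂(1−p̂)(1/n₁+1/n₂)) = √(0.8828·0.1172·0.0052305) = √(0.00054112) = 0.0233.
z = (0.8606 − 0.9081)/0.0233 = -0.0475/0.0233 = -2.04.
Two-sided p-value ≈ 2·Φ(−2.039) = 0.0414.

z = -2.04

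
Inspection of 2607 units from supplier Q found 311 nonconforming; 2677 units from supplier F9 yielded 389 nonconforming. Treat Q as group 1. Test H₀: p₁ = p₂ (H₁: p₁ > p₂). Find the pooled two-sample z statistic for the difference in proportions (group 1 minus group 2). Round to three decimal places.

z = -2.789

p̂₁ = 311/2607 = 0.11929, p̂₂ = 389/2677 = 0.14531.
Pooled p̂ = (311+389)/(2607+2677) = 700/5284 = 0.13248.
SE = √(p̂(1−p̂)(1/n₁+1/n₂)) = √(0.13248·0.86752·0.000757135) = √(8.70143e-05) = 0.00933.
z = (0.11929 − 0.14531)/0.00933 = -0.02602/0.00933 = -2.789.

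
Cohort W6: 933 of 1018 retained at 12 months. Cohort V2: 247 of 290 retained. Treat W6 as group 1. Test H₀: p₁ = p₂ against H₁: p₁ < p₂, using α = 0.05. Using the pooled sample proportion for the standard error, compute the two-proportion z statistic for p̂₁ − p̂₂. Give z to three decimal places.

z = 3.275

p̂₁ = 933/1018 ≈ 0.91650, p̂₂ = 247/290 ≈ 0.85172.
Pooled p̂ = (933+247)/(1018+290) = 1180/1308 = 0.90214.
SE = √(0.0882829 × 0.00443059) = 0.01978.
z = (0.91650 − 0.85172)/0.01978 = 0.06478/0.01978 = 3.275.
p-value = P(Z < 3.275) ≈ 0.9995, so at α = 0.05 we fail to reject H₀.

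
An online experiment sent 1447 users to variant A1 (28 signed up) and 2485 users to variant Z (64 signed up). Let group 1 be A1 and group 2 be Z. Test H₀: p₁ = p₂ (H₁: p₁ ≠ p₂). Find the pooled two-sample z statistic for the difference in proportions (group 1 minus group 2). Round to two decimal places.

p̂₁ = 28/1447 ≈ 0.0194, p̂₂ = 64/2485 ≈ 0.0258.
Pooled p̂ = (28+64)/(1447+2485) = 92/3932 = 0.0234.
SE = √(0.0228503 × 0.0010935) = 0.0050.
z = (0.0194 − 0.0258)/0.0050 = -0.0064/0.0050 = -1.28.
Two-sided p-value ≈ 2·Φ(−1.281) = 0.2001.

z = -1.28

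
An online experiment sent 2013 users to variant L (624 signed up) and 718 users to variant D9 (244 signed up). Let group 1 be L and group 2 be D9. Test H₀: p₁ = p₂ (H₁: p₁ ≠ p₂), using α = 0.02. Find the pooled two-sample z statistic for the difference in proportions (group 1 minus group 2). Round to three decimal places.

p̂₁ = 624/2013 ≈ 0.309985, p̂₂ = 244/718 ≈ 0.339833.
Pooled p̂ = (624+244)/(2013+718) = 868/2731 = 0.317832.
SE = √(p̂(1−p̂)(1/n₁+1/n₂)) = √(0.317832·0.682168·0.00188953) = √(0.000409678) = 0.020241.
z = (0.309985 − 0.339833)/0.020241 = -0.029848/0.020241 = -1.475.
Two-sided p-value ≈ 2·Φ(−1.475) = 0.1403; since p > α = 0.02, fail to reject H₀.

z = -1.475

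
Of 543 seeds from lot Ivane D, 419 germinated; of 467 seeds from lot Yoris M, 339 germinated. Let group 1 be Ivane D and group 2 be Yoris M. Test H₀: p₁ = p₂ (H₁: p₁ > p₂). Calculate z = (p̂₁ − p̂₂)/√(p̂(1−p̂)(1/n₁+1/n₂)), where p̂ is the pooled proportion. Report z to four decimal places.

p̂₁ = 419/543 ≈ 0.7716390, p̂₂ = 339/467 ≈ 0.7259101.
Pooled p̂ = (419+339)/(543+467) = 758/1010 = 0.7504950.
SE = √(p̂(1−p̂)(1/n₁+1/n₂)) = √(0.7504950·0.2495050·0.00398295) = √(0.000745816) = 0.0273096.
z = (0.7716390 − 0.7259101)/0.0273096 = 0.0457289/0.0273096 = 1.6745.
p-value = P(Z > 1.674) ≈ 0.0470.

z = 1.6745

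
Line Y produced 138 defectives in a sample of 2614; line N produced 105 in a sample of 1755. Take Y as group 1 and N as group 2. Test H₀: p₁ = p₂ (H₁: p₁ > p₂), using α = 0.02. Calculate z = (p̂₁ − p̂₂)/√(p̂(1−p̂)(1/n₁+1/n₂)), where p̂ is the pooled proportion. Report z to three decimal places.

z = -0.995

p̂₁ = 138/2614 ≈ 0.052793, p̂₂ = 105/1755 ≈ 0.059829.
Pooled p̂ = (138+105)/(2614+1755) = 243/4369 = 0.055619.
SE = √(0.0525256 × 0.000952356) = 0.007073.
z = (0.052793 − 0.059829)/0.007073 = -0.007036/0.007073 = -0.995.
p-value = P(Z > -0.995) ≈ 0.8401; since p > α = 0.02, fail to reject H₀.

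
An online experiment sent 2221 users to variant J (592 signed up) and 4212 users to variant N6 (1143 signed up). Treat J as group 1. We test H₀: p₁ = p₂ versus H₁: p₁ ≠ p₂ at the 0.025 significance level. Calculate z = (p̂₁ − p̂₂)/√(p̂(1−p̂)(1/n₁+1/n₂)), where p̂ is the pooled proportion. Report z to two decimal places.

p̂₁ = 592/2221 = 0.26655, p̂₂ = 1143/4212 = 0.27137.
Pooled p̂ = (592+1143)/(2221+4212) = 1735/6433 = 0.26970.
SE = √(p̂(1−p̂)(1/n₁+1/n₂)) = √(0.26970·0.73030·0.000687665) = √(0.000135445) = 0.01164.
z = (0.26655 − 0.27137)/0.01164 = -0.00482/0.01164 = -0.41.
Two-sided p-value ≈ 2·Φ(−0.414) = 0.6787, so at α = 0.025 we fail to reject H₀.

z = -0.41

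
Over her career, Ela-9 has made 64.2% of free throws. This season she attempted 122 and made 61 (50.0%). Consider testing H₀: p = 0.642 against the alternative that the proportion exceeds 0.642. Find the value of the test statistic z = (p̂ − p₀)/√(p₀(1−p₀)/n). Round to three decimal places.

p̂ = 61/122 = 0.50000.
SE = √(p₀(1−p₀)/n) = √(0.22984/122) = 0.04340.
z = (0.50000 − 0.642)/0.04340 = -0.14200/0.04340 = -3.272.

z = -3.272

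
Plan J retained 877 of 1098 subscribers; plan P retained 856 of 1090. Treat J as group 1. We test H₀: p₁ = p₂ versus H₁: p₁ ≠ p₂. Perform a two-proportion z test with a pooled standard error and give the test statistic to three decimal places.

p̂₁ = 877/1098 ≈ 0.79872, p̂₂ = 856/1090 ≈ 0.78532.
Pooled p̂ = (877+856)/(1098+1090) = 1733/2188 = 0.79205.
SE = √(0.164708 × 0.00182818) = 0.01735.
z = (0.79872 − 0.78532)/0.01735 = 0.01340/0.01735 = 0.772.

z = 0.772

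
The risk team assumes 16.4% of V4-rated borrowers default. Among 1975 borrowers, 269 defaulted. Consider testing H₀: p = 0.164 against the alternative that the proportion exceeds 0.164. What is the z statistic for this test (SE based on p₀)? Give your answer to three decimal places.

z = -3.336

p̂ = 269/1975 = 0.136203.
SE = √(p₀(1−p₀)/n) = √(0.1371/1975) = 0.008332.
z = (0.136203 − 0.164)/0.008332 = -0.027797/0.008332 = -3.336.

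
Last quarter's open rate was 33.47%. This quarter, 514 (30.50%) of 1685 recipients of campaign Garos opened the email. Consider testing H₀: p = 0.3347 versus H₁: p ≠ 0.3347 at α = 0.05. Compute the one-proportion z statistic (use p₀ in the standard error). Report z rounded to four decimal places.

z = -2.5797

p̂ = 514/1685 ≈ 0.3050445.
SE = √(p₀(1−p₀)/n) = √(0.22268/1685) = 0.0114957.
z = (0.3050445 − 0.3347)/0.0114957 = -0.0296555/0.0114957 = -2.5797.
p-value = 2·P(Z > 2.580) ≈ 0.0099; since p < α = 0.05, reject H₀.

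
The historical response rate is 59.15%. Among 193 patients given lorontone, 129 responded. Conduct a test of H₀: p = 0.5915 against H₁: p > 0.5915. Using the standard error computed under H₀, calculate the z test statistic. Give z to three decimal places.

p̂ = 129/193 = 0.66839.
Under H₀, SE = √(0.5915·0.4085/193) = √(0.00125196) = 0.03538.
z = (0.66839 − 0.5915)/0.03538 = 0.07689/0.03538 = 2.173.

z = 2.173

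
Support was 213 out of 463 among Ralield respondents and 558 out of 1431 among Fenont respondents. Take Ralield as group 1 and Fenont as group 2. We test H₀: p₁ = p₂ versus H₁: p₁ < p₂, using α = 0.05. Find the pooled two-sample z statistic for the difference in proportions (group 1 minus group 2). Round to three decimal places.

z = 2.669

p̂₁ = 213/463 = 0.460043, p̂₂ = 558/1431 = 0.389937.
Pooled p̂ = (213+558)/(463+1431) = 771/1894 = 0.407075.
SE = √(p̂(1−p̂)(1/n₁+1/n₂)) = √(0.407075·0.592925·0.00285864) = √(0.000689975) = 0.026267.
z = (0.460043 − 0.389937)/0.026267 = 0.070106/0.026267 = 2.669.
p-value = P(Z < 2.669) ≈ 0.9962; since p > α = 0.05, fail to reject H₀.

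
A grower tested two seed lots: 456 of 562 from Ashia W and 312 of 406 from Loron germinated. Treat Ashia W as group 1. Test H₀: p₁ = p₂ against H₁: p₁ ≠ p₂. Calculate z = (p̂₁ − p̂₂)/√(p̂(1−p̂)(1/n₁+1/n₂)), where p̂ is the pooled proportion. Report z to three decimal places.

z = 1.627

p̂₁ = 456/562 ≈ 0.811388, p̂₂ = 312/406 ≈ 0.768473.
Pooled p̂ = (456+312)/(562+406) = 768/968 = 0.793388.
SE = √(p̂(1−p̂)(1/n₁+1/n₂)) = √(0.793388·0.206612·0.00424241) = √(0.00069543) = 0.026371.
z = (0.811388 − 0.768473)/0.026371 = 0.042915/0.026371 = 1.627.
Two-sided p-value ≈ 2·Φ(−1.627) = 0.1037.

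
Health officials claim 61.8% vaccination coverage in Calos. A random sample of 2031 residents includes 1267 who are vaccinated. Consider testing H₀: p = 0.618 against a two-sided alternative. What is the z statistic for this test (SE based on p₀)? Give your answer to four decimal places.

p̂ = 1267/2031 ≈ 0.6238306.
Standard error under H₀: √(0.618×0.382/2031) = 0.0107813.
z = (0.6238306 − 0.618)/0.0107813 = 0.0058306/0.0107813 = 0.5408.
Two-sided p-value ≈ 2·Φ(−0.541) = 0.5886.

z = 0.5408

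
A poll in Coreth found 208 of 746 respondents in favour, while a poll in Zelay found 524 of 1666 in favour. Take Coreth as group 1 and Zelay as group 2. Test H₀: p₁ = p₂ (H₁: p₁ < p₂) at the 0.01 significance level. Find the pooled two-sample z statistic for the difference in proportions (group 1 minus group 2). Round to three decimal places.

z = -1.763

p̂₁ = 208/746 ≈ 0.27882, p̂₂ = 524/1666 ≈ 0.31453.
Pooled p̂ = (208+524)/(746+1666) = 732/2412 = 0.30348.
SE = √(p̂(1−p̂)(1/n₁+1/n₂)) = √(0.30348·0.69652·0.00194072) = √(0.000410232) = 0.02025.
z = (0.27882 − 0.31453)/0.02025 = -0.03571/0.02025 = -1.763.
p-value = P(Z < -1.763) ≈ 0.0390, so at α = 0.01 we fail to reject H₀.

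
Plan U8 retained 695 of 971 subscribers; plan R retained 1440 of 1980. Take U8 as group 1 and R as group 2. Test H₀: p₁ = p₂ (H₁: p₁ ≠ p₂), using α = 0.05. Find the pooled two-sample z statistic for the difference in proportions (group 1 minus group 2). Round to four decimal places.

z = -0.6572

p̂₁ = 695/971 = 0.715757, p̂₂ = 1440/1980 = 0.727273.
Pooled p̂ = (695+1440)/(971+1980) = 2135/2951 = 0.723484.
SE = √(p̂(1−p̂)(1/n₁+1/n₂)) = √(0.723484·0.276516·0.00153492) = √(0.000307068) = 0.017523.
z = (0.715757 − 0.727273)/0.017523 = -0.011516/0.017523 = -0.6572.
Two-sided p-value ≈ 2·Φ(−0.657) = 0.5111, so at α = 0.05 we fail to reject H₀.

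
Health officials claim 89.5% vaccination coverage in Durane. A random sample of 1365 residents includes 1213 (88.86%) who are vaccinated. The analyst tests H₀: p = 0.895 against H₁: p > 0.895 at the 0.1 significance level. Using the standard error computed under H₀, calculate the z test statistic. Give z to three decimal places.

p̂ = 1213/1365 ≈ 0.88864.
Under H₀, SE = √(0.895·0.105/1365) = √(6.88462e-05) = 0.00830.
z = (0.88864 − 0.895)/0.00830 = -0.00636/0.00830 = -0.766.
p-value = P(Z > -0.766) ≈ 0.7781. With α = 0.1, fail to reject H₀.

z = -0.766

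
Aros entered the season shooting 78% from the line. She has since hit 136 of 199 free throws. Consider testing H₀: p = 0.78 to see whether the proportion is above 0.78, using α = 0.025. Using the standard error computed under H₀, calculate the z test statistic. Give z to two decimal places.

p̂ = 136/199 ≈ 0.6834.
SE = √(p₀(1−p₀)/n) = √(0.1716/199) = 0.0294.
z = (0.6834 − 0.78)/0.0294 = -0.0966/0.0294 = -3.29.
p-value = P(Z > -3.289) ≈ 0.9995; since p > α = 0.025, fail to reject H₀.

z = -3.29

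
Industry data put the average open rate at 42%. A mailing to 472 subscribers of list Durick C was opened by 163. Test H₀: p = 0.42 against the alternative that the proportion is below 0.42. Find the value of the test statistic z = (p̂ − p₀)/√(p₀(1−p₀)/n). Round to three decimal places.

z = -3.286

p̂ = 163/472 = 0.34534.
Standard error under H₀: √(0.42×0.58/472) = 0.02272.
z = (0.34534 − 0.42)/0.02272 = -0.07466/0.02272 = -3.286.
p-value = P(Z < -3.286) ≈ 0.0005.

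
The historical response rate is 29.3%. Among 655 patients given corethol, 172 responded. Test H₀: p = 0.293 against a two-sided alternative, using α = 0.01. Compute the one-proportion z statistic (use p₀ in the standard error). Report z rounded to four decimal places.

z = -1.7097

p̂ = 172/655 = 0.262595.
Under H₀, SE = √(0.293·0.707/655) = √(0.000316261) = 0.017784.
z = (0.262595 − 0.293)/0.017784 = -0.030405/0.017784 = -1.7097.
Two-sided p-value ≈ 2·Φ(−1.710) = 0.0873, so at α = 0.01 we fail to reject H₀.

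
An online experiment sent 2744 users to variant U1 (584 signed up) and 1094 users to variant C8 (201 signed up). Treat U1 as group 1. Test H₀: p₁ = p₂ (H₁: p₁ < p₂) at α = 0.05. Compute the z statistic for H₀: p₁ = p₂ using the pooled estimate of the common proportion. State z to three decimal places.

p̂₁ = 584/2744 = 0.21283, p̂₂ = 201/1094 = 0.18373.
Pooled p̂ = (584+201)/(2744+1094) = 785/3838 = 0.20453.
SE = √(0.1627 × 0.00127851) = 0.01442.
z = (0.21283 − 0.18373)/0.01442 = 0.02910/0.01442 = 2.018.
p-value = P(Z < 2.018) ≈ 0.9782. With α = 0.05, fail to reject H₀.

z = 2.018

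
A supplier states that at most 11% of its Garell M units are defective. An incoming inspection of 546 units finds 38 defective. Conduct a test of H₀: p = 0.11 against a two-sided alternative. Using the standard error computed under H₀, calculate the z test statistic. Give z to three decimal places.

z = -3.017

p̂ = 38/546 = 0.06960.
SE = √(p₀(1−p₀)/n) = √(0.0979/546) = 0.01339.
z = (0.06960 − 0.11)/0.01339 = -0.04040/0.01339 = -3.017.
p-value = 2·P(Z > 3.017) ≈ 0.0026.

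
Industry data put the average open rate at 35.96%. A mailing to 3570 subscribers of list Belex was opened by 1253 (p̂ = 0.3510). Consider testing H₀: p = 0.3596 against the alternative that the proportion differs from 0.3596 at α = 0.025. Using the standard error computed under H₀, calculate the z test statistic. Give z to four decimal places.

p̂ = 1253/3570 ≈ 0.350980.
SE = √(p₀(1−p₀)/n) = √(0.23029/3570) = 0.008032.
z = (0.350980 − 0.3596)/0.008032 = -0.008620/0.008032 = -1.0732.
Two-sided p-value ≈ 2·Φ(−1.073) = 0.2832. With α = 0.025, fail to reject H₀.

z = -1.0732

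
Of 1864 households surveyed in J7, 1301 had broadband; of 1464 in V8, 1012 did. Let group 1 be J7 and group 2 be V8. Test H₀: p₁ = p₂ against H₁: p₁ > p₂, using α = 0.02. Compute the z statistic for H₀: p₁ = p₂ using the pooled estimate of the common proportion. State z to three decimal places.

p̂₁ = 1301/1864 ≈ 0.69796, p̂₂ = 1012/1464 ≈ 0.69126.
Pooled p̂ = (1301+1012)/(1864+1464) = 2313/3328 = 0.69501.
SE = √(0.21197 × 0.00121954) = 0.01608.
z = (0.69796 − 0.69126)/0.01608 = 0.00670/0.01608 = 0.417.
p-value = P(Z > 0.417) ≈ 0.3383. With α = 0.02, fail to reject H₀.

z = 0.417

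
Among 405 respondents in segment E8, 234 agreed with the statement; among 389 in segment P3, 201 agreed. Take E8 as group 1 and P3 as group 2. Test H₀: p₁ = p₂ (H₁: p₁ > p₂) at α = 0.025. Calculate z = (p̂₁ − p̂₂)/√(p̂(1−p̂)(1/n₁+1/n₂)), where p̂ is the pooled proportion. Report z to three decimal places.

p̂₁ = 234/405 = 0.577778, p̂₂ = 201/389 = 0.516710.
Pooled p̂ = (234+201)/(405+389) = 435/794 = 0.547859.
SE = √(p̂(1−p̂)(1/n₁+1/n₂)) = √(0.547859·0.452141·0.00503983) = √(0.00124841) = 0.035333.
z = (0.577778 − 0.516710)/0.035333 = 0.061068/0.035333 = 1.728.
p-value = P(Z > 1.728) ≈ 0.0420, so at α = 0.025 we fail to reject H₀.

z = 1.728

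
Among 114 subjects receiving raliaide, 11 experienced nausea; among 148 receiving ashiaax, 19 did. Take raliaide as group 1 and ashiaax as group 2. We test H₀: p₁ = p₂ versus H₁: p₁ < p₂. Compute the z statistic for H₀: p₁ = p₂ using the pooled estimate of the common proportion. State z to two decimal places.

z = -0.80

p̂₁ = 11/114 = 0.0965, p̂₂ = 19/148 = 0.1284.
Pooled p̂ = (11+19)/(114+148) = 30/262 = 0.1145.
SE = √(p̂(1−p̂)(1/n₁+1/n₂)) = √(0.1145·0.8855·0.0155287) = √(0.0015745) = 0.0397.
z = (0.0965 − 0.1284)/0.0397 = -0.0319/0.0397 = -0.80.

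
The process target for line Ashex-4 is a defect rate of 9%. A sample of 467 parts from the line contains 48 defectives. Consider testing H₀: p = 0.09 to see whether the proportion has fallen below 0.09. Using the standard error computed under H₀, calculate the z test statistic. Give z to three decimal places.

p̂ = 48/467 ≈ 0.10278.
Under H₀, SE = √(0.09·0.91/467) = √(0.000175375) = 0.01324.
z = (0.10278 − 0.09)/0.01324 = 0.01278/0.01324 = 0.965.

z = 0.965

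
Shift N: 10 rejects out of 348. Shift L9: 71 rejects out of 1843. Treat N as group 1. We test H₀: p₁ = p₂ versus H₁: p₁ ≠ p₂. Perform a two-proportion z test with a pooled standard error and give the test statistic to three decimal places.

p̂₁ = 10/348 = 0.028736, p̂₂ = 71/1843 = 0.038524.
Pooled p̂ = (10+71)/(348+1843) = 81/2191 = 0.036969.
SE = √(0.0356027 × 0.00341616) = 0.011028.
z = (0.028736 − 0.038524)/0.011028 = -0.009788/0.011028 = -0.888.

z = -0.888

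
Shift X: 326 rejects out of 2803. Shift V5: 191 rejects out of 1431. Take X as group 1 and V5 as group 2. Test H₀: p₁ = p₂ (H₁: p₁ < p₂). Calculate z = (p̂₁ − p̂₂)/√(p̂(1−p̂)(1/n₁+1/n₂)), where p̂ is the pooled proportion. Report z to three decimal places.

z = -1.614

p̂₁ = 326/2803 = 0.11630, p̂₂ = 191/1431 = 0.13347.
Pooled p̂ = (326+191)/(2803+1431) = 517/4234 = 0.12211.
SE = √(p̂(1−p̂)(1/n₁+1/n₂)) = √(0.12211·0.87789·0.00105557) = √(0.000113154) = 0.01064.
z = (0.11630 − 0.13347)/0.01064 = -0.01717/0.01064 = -1.614.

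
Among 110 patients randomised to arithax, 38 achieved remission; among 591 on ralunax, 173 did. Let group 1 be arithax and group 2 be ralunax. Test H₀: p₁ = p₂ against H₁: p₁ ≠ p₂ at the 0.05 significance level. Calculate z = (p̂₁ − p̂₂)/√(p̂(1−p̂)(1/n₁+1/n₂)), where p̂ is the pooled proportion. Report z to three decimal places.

z = 1.107

p̂₁ = 38/110 ≈ 0.34545, p̂₂ = 173/591 ≈ 0.29272.
Pooled p̂ = (38+173)/(110+591) = 211/701 = 0.30100.
SE = √(0.210398 × 0.010783) = 0.04763.
z = (0.34545 − 0.29272)/0.04763 = 0.05273/0.04763 = 1.107.
p-value = 2·P(Z > 1.107) ≈ 0.2683. With α = 0.05, fail to reject H₀.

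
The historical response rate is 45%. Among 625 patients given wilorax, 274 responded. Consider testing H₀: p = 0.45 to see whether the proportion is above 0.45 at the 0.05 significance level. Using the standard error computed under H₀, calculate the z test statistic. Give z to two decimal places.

z = -0.58

p̂ = 274/625 ≈ 0.4384.
SE = √(p₀(1−p₀)/n) = √(0.2475/625) = 0.0199.
z = (0.4384 − 0.45)/0.0199 = -0.0116/0.0199 = -0.58.
p-value = P(Z > -0.583) ≈ 0.7200; since p > α = 0.05, fail to reject H₀.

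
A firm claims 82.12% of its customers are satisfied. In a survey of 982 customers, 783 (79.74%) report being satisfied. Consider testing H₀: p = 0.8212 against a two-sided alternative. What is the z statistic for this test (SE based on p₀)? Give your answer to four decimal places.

p̂ = 783/982 ≈ 0.797352.
Under H₀, SE = √(0.8212·0.1788/982) = √(0.000149522) = 0.012228.
z = (0.797352 − 0.8212)/0.012228 = -0.023848/0.012228 = -1.9503.
Two-sided p-value ≈ 2·Φ(−1.950) = 0.0511.

z = -1.9503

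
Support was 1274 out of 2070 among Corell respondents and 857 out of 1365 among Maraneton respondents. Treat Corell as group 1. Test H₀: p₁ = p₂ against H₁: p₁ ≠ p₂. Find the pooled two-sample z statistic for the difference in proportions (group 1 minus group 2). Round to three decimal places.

z = -0.732

p̂₁ = 1274/2070 ≈ 0.61546, p̂₂ = 857/1365 ≈ 0.62784.
Pooled p̂ = (1274+857)/(2070+1365) = 2131/3435 = 0.62038.
SE = √(0.235509 × 0.00121569) = 0.01692.
z = (0.61546 − 0.62784)/0.01692 = -0.01238/0.01692 = -0.732.
Two-sided p-value ≈ 2·Φ(−0.732) = 0.4644.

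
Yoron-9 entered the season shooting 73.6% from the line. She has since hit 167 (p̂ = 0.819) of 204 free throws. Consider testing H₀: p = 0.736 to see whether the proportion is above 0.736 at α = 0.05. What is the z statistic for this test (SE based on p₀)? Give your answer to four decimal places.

p̂ = 167/204 ≈ 0.818627.
Standard error under H₀: √(0.736×0.264/204) = 0.030862.
z = (0.818627 − 0.736)/0.030862 = 0.082627/0.030862 = 2.6773.
p-value = P(Z > 2.677) ≈ 0.0037, so at α = 0.05 we reject H₀.

z = 2.6773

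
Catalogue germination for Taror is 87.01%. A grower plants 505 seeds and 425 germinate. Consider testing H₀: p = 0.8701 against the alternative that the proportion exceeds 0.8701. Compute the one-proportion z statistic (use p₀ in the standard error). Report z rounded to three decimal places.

z = -1.906

p̂ = 425/505 ≈ 0.84158.
Under H₀, SE = √(0.8701·0.1299/505) = √(0.000223814) = 0.01496.
z = (0.84158 − 0.8701)/0.01496 = -0.02852/0.01496 = -1.906.
p-value = P(Z > -1.906) ≈ 0.9717.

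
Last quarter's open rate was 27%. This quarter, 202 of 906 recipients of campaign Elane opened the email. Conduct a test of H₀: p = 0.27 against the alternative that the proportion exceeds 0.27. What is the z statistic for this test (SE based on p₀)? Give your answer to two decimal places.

z = -3.19

p̂ = 202/906 = 0.22296.
Under H₀, SE = √(0.27·0.73/906) = √(0.00021755) = 0.01475.
z = (0.22296 − 0.27)/0.01475 = -0.04704/0.01475 = -3.19.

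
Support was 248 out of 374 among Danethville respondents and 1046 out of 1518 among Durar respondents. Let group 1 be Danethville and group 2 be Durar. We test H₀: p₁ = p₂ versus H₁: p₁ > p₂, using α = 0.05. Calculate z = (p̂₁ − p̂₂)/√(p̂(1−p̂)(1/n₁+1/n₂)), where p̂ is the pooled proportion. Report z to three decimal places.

p̂₁ = 248/374 ≈ 0.66310, p̂₂ = 1046/1518 ≈ 0.68906.
Pooled p̂ = (248+1046)/(374+1518) = 1294/1892 = 0.68393.
SE = √(0.216169 × 0.00333256) = 0.02684.
z = (0.66310 − 0.68906)/0.02684 = -0.02596/0.02684 = -0.967.
p-value = P(Z > -0.967) ≈ 0.8333. With α = 0.05, fail to reject H₀.

z = -0.967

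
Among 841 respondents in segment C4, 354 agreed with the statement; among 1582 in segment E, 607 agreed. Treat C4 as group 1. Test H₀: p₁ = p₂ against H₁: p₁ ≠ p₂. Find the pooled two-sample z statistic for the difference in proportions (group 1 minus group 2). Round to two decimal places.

p̂₁ = 354/841 = 0.4209, p̂₂ = 607/1582 = 0.3837.
Pooled p̂ = (354+607)/(841+1582) = 961/2423 = 0.3966.
SE = √(0.239312 × 0.00182117) = 0.0209.
z = (0.4209 − 0.3837)/0.0209 = 0.0372/0.0209 = 1.78.
Two-sided p-value ≈ 2·Φ(−1.784) = 0.0745.

z = 1.78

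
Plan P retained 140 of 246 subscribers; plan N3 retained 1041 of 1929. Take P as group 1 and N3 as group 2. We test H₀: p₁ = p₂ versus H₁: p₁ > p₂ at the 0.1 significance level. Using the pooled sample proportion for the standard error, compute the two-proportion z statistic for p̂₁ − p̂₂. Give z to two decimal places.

p̂₁ = 140/246 ≈ 0.5691, p̂₂ = 1041/1929 ≈ 0.5397.
Pooled p̂ = (140+1041)/(246+1929) = 1181/2175 = 0.5430.
SE = √(0.248152 × 0.00458344) = 0.0337.
z = (0.5691 − 0.5397)/0.0337 = 0.0294/0.0337 = 0.87.
p-value = P(Z > 0.873) ≈ 0.1913, so at α = 0.1 we fail to reject H₀.

z = 0.87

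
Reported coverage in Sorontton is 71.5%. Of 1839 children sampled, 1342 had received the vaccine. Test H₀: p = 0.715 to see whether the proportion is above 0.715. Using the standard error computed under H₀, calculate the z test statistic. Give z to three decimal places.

z = 1.401

p̂ = 1342/1839 = 0.729744.
SE = √(p₀(1−p₀)/n) = √(0.20378/1839) = 0.010527.
z = (0.729744 − 0.715)/0.010527 = 0.014744/0.010527 = 1.401.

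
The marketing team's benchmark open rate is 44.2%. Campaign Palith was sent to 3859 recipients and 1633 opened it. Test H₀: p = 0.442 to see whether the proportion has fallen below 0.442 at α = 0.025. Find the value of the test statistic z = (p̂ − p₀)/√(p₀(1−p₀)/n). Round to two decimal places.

z = -2.36

p̂ = 1633/3859 = 0.42317.
Under H₀, SE = √(0.442·0.558/3859) = √(6.39119e-05) = 0.00799.
z = (0.42317 − 0.442)/0.00799 = -0.01883/0.00799 = -2.36.
p-value = P(Z < -2.356) ≈ 0.0092. With α = 0.025, reject H₀.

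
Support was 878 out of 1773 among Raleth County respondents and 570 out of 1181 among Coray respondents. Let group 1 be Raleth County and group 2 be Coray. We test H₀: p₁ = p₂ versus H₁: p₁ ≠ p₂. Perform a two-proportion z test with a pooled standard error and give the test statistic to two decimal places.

p̂₁ = 878/1773 ≈ 0.4952, p̂₂ = 570/1181 ≈ 0.4826.
Pooled p̂ = (878+570)/(1773+1181) = 1448/2954 = 0.4902.
SE = √(0.249904 × 0.00141076) = 0.0188.
z = (0.4952 − 0.4826)/0.0188 = 0.0126/0.0188 = 0.67.

z = 0.67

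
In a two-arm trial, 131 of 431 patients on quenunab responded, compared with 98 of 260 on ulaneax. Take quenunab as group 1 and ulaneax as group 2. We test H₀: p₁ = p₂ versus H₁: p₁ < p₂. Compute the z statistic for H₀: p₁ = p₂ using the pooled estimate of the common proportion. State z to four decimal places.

z = -1.9743

p̂₁ = 131/431 = 0.303944, p̂₂ = 98/260 = 0.376923.
Pooled p̂ = (131+98)/(431+260) = 229/691 = 0.331404.
SE = √(p̂(1−p̂)(1/n₁+1/n₂)) = √(0.331404·0.668596·0.00616634) = √(0.00136631) = 0.036964.
z = (0.303944 − 0.376923)/0.036964 = -0.072979/0.036964 = -1.9743.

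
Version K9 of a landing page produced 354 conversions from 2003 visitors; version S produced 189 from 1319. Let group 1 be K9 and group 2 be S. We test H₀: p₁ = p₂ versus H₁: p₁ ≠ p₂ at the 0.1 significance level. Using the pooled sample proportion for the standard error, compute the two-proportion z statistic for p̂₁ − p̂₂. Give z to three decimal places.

p̂₁ = 354/2003 = 0.17673, p̂₂ = 189/1319 = 0.14329.
Pooled p̂ = (354+189)/(2003+1319) = 543/3322 = 0.16346.
SE = √(p̂(1−p̂)(1/n₁+1/n₂)) = √(0.16346·0.83654·0.0012574) = √(0.000171934) = 0.01311.
z = (0.17673 − 0.14329)/0.01311 = 0.03344/0.01311 = 2.551.
Two-sided p-value ≈ 2·Φ(−2.551) = 0.0108. With α = 0.1, reject H₀.

z = 2.551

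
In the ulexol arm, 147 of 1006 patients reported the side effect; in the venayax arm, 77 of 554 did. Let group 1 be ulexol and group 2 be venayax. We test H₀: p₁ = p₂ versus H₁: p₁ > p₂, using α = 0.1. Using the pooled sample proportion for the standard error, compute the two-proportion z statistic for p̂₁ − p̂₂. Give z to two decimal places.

p̂₁ = 147/1006 = 0.1461, p̂₂ = 77/554 = 0.1390.
Pooled p̂ = (147+77)/(1006+554) = 224/1560 = 0.1436.
SE = √(0.122972 × 0.00279909) = 0.0186.
z = (0.1461 − 0.1390)/0.0186 = 0.0071/0.0186 = 0.38.
p-value = P(Z > 0.385) ≈ 0.3503; since p > α = 0.1, fail to reject H₀.

z = 0.38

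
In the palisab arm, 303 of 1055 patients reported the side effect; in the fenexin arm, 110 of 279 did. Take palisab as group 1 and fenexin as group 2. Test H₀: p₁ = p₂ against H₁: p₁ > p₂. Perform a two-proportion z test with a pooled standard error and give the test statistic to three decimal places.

z = -3.440

p̂₁ = 303/1055 = 0.287204, p̂₂ = 110/279 = 0.394265.
Pooled p̂ = (303+110)/(1055+279) = 413/1334 = 0.309595.
SE = √(p̂(1−p̂)(1/n₁+1/n₂)) = √(0.309595·0.690405·0.0045321) = √(0.000968718) = 0.031124.
z = (0.287204 − 0.394265)/0.031124 = -0.107061/0.031124 = -3.440.
p-value = P(Z > -3.440) ≈ 0.9997.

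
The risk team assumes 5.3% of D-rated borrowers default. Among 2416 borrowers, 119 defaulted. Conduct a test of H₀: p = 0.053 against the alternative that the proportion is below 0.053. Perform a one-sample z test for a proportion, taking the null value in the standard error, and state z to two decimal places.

p̂ = 119/2416 = 0.04925.
Standard error under H₀: √(0.053×0.947/2416) = 0.00456.
z = (0.04925 − 0.053)/0.00456 = -0.00375/0.00456 = -0.82.

z = -0.82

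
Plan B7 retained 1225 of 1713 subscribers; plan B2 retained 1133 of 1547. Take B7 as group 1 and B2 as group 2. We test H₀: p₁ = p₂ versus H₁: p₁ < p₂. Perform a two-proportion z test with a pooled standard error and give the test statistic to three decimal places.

p̂₁ = 1225/1713 ≈ 0.715120, p̂₂ = 1133/1547 ≈ 0.732385.
Pooled p̂ = (1225+1133)/(1713+1547) = 2358/3260 = 0.723313.
SE = √(p̂(1−p̂)(1/n₁+1/n₂)) = √(0.723313·0.276687·0.00123018) = √(0.000246198) = 0.015691.
z = (0.715120 − 0.732385)/0.015691 = -0.017265/0.015691 = -1.100.

z = -1.100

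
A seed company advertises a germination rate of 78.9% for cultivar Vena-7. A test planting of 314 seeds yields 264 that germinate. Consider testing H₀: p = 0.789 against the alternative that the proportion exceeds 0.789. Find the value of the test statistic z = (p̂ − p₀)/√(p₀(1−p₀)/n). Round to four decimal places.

p̂ = 264/314 = 0.840764.
Under H₀, SE = √(0.789·0.211/314) = √(0.000530188) = 0.023026.
z = (0.840764 − 0.789)/0.023026 = 0.051764/0.023026 = 2.2481.

z = 2.2481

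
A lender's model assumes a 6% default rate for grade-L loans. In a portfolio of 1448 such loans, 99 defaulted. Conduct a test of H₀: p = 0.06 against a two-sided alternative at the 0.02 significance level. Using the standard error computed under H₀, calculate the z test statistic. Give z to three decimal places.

z = 1.341

p̂ = 99/1448 = 0.06837.
SE = √(p₀(1−p₀)/n) = √(0.0564/1448) = 0.00624.
z = (0.06837 − 0.06)/0.00624 = 0.00837/0.00624 = 1.341.
Two-sided p-value ≈ 2·Φ(−1.341) = 0.1799. With α = 0.02, fail to reject H₀.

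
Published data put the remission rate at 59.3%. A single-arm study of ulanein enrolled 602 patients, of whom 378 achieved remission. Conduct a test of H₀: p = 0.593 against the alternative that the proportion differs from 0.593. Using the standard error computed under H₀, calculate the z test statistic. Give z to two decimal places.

p̂ = 378/602 ≈ 0.6279.
Under H₀, SE = √(0.593·0.407/602) = √(0.000400915) = 0.0200.
z = (0.6279 − 0.593)/0.0200 = 0.0349/0.0200 = 1.74.

z = 1.74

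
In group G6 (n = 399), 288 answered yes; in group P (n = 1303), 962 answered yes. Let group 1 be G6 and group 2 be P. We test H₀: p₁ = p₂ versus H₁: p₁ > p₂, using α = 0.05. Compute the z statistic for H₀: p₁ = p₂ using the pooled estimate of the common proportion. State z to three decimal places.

z = -0.653

p̂₁ = 288/399 = 0.72180, p̂₂ = 962/1303 = 0.73830.
Pooled p̂ = (288+962)/(399+1303) = 1250/1702 = 0.73443.
SE = √(0.195043 × 0.00327373) = 0.02527.
z = (0.72180 − 0.73830)/0.02527 = -0.01650/0.02527 = -0.653.
p-value = P(Z > -0.653) ≈ 0.7430. With α = 0.05, fail to reject H₀.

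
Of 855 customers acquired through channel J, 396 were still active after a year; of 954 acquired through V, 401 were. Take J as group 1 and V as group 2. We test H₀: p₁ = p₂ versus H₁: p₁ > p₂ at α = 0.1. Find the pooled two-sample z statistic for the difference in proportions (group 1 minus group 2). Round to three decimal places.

p̂₁ = 396/855 = 0.463158, p̂₂ = 401/954 = 0.420335.
Pooled p̂ = (396+401)/(855+954) = 797/1809 = 0.440575.
SE = √(p̂(1−p̂)(1/n₁+1/n₂)) = √(0.440575·0.559425·0.00221781) = √(0.00054662) = 0.023380.
z = (0.463158 − 0.420335)/0.023380 = 0.042823/0.023380 = 1.832.
p-value = P(Z > 1.832) ≈ 0.0335, so at α = 0.1 we reject H₀.

z = 1.832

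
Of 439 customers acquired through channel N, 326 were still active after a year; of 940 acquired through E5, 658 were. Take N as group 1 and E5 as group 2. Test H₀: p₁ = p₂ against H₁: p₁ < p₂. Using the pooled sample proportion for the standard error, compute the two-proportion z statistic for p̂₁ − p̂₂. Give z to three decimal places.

z = 1.630

p̂₁ = 326/439 = 0.74260, p̂₂ = 658/940 = 0.70000.
Pooled p̂ = (326+658)/(439+940) = 984/1379 = 0.71356.
SE = √(p̂(1−p̂)(1/n₁+1/n₂)) = √(0.71356·0.28644·0.00334173) = √(0.000683023) = 0.02613.
z = (0.74260 − 0.70000)/0.02613 = 0.04260/0.02613 = 1.630.
p-value = P(Z < 1.630) ≈ 0.9484.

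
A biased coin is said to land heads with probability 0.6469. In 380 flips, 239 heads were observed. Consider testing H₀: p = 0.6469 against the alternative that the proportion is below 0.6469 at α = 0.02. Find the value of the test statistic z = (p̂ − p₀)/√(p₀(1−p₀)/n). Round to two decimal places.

p̂ = 239/380 = 0.6289.
Under H₀, SE = √(0.6469·0.3531/380) = √(0.000601106) = 0.0245.
z = (0.6289 − 0.6469)/0.0245 = -0.0180/0.0245 = -0.73.
p-value = P(Z < -0.732) ≈ 0.2320, so at α = 0.02 we fail to reject H₀.

z = -0.73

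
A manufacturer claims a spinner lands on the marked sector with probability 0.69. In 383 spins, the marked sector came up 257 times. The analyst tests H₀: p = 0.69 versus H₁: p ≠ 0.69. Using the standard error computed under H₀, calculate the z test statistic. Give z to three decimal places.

p̂ = 257/383 ≈ 0.67102.
SE = √(p₀(1−p₀)/n) = √(0.2139/383) = 0.02363.
z = (0.67102 − 0.69)/0.02363 = -0.01898/0.02363 = -0.803.

z = -0.803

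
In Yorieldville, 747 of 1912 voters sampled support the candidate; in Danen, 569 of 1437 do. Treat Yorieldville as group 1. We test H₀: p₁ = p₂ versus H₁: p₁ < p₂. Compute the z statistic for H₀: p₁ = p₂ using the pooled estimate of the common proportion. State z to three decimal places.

p̂₁ = 747/1912 ≈ 0.39069, p̂₂ = 569/1437 ≈ 0.39596.
Pooled p̂ = (747+569)/(1912+1437) = 1316/3349 = 0.39295.
SE = √(p̂(1−p̂)(1/n₁+1/n₂)) = √(0.39295·0.60705·0.00121891) = √(0.000290759) = 0.01705.
z = (0.39069 − 0.39596)/0.01705 = -0.00527/0.01705 = -0.309.

z = -0.309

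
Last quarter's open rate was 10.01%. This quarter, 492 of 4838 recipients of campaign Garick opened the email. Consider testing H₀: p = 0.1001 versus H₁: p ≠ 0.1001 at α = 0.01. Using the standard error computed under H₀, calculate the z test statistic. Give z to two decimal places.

p̂ = 492/4838 = 0.1017.
SE = √(p₀(1−p₀)/n) = √(0.09008/4838) = 0.0043.
z = (0.1017 − 0.1001)/0.0043 = 0.0016/0.0043 = 0.37.
Two-sided p-value ≈ 2·Φ(−0.370) = 0.7117, so at α = 0.01 we fail to reject H₀.

z = 0.37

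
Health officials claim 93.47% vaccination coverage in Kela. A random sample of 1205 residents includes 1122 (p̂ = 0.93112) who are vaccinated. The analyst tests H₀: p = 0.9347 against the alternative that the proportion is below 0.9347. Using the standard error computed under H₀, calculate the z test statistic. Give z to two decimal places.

p̂ = 1122/1205 = 0.93112.
SE = √(p₀(1−p₀)/n) = √(0.061036/1205) = 0.00712.
z = (0.93112 − 0.9347)/0.00712 = -0.00358/0.00712 = -0.50.
p-value = P(Z < -0.503) ≈ 0.3075.

z = -0.50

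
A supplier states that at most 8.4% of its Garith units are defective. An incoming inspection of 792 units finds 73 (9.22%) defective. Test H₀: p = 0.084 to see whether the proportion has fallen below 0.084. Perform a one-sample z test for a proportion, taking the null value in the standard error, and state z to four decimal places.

p̂ = 73/792 ≈ 0.092172.
SE = √(p₀(1−p₀)/n) = √(0.076944/792) = 0.009857.
z = (0.092172 − 0.084)/0.009857 = 0.008172/0.009857 = 0.8291.
p-value = P(Z < 0.829) ≈ 0.7965.

z = 0.8291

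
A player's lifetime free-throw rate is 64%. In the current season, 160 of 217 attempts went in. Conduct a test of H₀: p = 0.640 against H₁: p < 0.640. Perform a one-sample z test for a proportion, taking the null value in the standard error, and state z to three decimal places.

z = 2.987

p̂ = 160/217 = 0.73733.
SE = √(p₀(1−p₀)/n) = √(0.2304/217) = 0.03258.
z = (0.73733 − 0.64)/0.03258 = 0.09733/0.03258 = 2.987.
p-value = P(Z < 2.987) ≈ 0.9986.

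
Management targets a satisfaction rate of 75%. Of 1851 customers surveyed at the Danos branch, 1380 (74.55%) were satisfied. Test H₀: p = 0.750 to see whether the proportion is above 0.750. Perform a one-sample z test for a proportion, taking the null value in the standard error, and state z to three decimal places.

z = -0.443

p̂ = 1380/1851 ≈ 0.74554.
SE = √(p₀(1−p₀)/n) = √(0.1875/1851) = 0.01006.
z = (0.74554 − 0.75)/0.01006 = -0.00446/0.01006 = -0.443.
p-value = P(Z > -0.443) ≈ 0.6711.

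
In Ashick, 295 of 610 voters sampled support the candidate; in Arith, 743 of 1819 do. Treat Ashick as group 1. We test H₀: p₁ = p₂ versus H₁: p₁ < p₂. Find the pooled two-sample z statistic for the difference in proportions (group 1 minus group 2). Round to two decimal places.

z = 3.25

p̂₁ = 295/610 = 0.4836, p̂₂ = 743/1819 = 0.4085.
Pooled p̂ = (295+743)/(610+1819) = 1038/2429 = 0.4273.
SE = √(0.24472 × 0.0021891) = 0.0231.
z = (0.4836 − 0.4085)/0.0231 = 0.0751/0.0231 = 3.25.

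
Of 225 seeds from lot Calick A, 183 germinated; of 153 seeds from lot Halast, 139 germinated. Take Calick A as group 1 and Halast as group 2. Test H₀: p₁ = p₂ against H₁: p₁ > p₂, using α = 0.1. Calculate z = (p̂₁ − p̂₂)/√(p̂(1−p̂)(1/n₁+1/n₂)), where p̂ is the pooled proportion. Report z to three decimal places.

p̂₁ = 183/225 = 0.81333, p̂₂ = 139/153 = 0.90850.
Pooled p̂ = (183+139)/(225+153) = 322/378 = 0.85185.
SE = √(0.1262 × 0.0109804) = 0.03723.
z = (0.81333 − 0.90850)/0.03723 = -0.09517/0.03723 = -2.556.
p-value = P(Z > -2.556) ≈ 0.9947; since p > α = 0.1, fail to reject H₀.

z = -2.556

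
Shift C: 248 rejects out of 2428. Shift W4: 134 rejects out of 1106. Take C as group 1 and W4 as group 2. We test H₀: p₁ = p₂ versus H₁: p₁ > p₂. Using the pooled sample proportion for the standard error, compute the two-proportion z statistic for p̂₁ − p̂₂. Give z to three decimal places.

p̂₁ = 248/2428 = 0.102142, p̂₂ = 134/1106 = 0.121157.
Pooled p̂ = (248+134)/(2428+1106) = 382/3534 = 0.108093.
SE = √(p̂(1−p̂)(1/n₁+1/n₂)) = √(0.108093·0.891907·0.00131602) = √(0.000126876) = 0.011264.
z = (0.102142 − 0.121157)/0.011264 = -0.019015/0.011264 = -1.688.

z = -1.688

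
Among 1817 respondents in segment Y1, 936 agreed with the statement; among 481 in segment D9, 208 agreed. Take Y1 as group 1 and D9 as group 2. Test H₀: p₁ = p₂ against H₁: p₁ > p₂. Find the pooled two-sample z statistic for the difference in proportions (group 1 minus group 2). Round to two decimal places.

z = 3.23

p̂₁ = 936/1817 = 0.5151, p̂₂ = 208/481 = 0.4324.
Pooled p̂ = (936+208)/(1817+481) = 1144/2298 = 0.4978.
SE = √(0.249995 × 0.00262936) = 0.0256.
z = (0.5151 − 0.4324)/0.0256 = 0.0827/0.0256 = 3.23.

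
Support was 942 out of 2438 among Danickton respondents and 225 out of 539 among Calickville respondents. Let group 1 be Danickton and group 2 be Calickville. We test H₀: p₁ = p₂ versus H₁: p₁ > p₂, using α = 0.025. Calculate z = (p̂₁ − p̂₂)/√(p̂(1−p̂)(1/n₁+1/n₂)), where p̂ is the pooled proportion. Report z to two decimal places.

z = -1.34

p̂₁ = 942/2438 = 0.3864, p̂₂ = 225/539 = 0.4174.
Pooled p̂ = (942+225)/(2438+539) = 1167/2977 = 0.3920.
SE = √(0.238337 × 0.00226546) = 0.0232.
z = (0.3864 − 0.4174)/0.0232 = -0.0310/0.0232 = -1.34.
p-value = P(Z > -1.337) ≈ 0.9093; since p > α = 0.025, fail to reject H₀.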